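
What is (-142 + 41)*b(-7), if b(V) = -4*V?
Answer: -2828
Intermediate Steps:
(-142 + 41)*b(-7) = (-142 + 41)*(-4*(-7)) = -101*28 = -2828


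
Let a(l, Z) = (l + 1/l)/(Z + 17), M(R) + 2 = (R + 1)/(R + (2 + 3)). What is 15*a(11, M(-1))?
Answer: 122/11 ≈ 11.091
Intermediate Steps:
M(R) = -2 + (1 + R)/(5 + R) (M(R) = -2 + (R + 1)/(R + (2 + 3)) = -2 + (1 + R)/(R + 5) = -2 + (1 + R)/(5 + R))
a(l, Z) = (l + 1/l)/(17 + Z)
15*a(11, M(-1)) = 15*((1 + 11**2)/(11*(17 + (-9 - 1*(-1))/(5 - 1)))) = 15*((1 + 121)/(11*(17 + (-9 + 1)/4))) = 15*((1/11)*122/(17 + (1/4)*(-8))) = 15*((1/11)*122/(17 - 2)) = 15*((1/11)*122/15) = 15*((1/11)*(1/15)*122) = 15*(122/165) = 122/11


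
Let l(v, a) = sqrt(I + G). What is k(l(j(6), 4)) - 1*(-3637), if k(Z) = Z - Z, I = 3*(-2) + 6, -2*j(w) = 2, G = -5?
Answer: 3637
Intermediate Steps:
j(w) = -1 (j(w) = -1/2*2 = -1)
I = 0 (I = -6 + 6 = 0)
l(v, a) = I*sqrt(5) (l(v, a) = sqrt(0 - 5) = sqrt(-5) = I*sqrt(5))
k(Z) = 0
k(l(j(6), 4)) - 1*(-3637) = 0 - 1*(-3637) = 0 + 3637 = 3637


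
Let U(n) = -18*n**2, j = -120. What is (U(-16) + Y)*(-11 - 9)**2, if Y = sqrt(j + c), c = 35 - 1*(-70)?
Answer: -1843200 + 400*I*sqrt(15) ≈ -1.8432e+6 + 1549.2*I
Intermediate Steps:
c = 105 (c = 35 + 70 = 105)
Y = I*sqrt(15) (Y = sqrt(-120 + 105) = sqrt(-15) = I*sqrt(15) ≈ 3.873*I)
(U(-16) + Y)*(-11 - 9)**2 = (-18*(-16)**2 + I*sqrt(15))*(-11 - 9)**2 = (-18*256 + I*sqrt(15))*(-20)**2 = (-4608 + I*sqrt(15))*400 = -1843200 + 400*I*sqrt(15)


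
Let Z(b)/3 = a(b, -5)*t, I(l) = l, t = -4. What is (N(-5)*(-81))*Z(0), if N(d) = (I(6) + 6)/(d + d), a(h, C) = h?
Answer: 0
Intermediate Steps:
N(d) = 6/d (N(d) = (6 + 6)/(d + d) = 12/((2*d)) = 12*(1/(2*d)) = 6/d)
Z(b) = -12*b (Z(b) = 3*(b*(-4)) = 3*(-4*b) = -12*b)
(N(-5)*(-81))*Z(0) = ((6/(-5))*(-81))*(-12*0) = ((6*(-⅕))*(-81))*0 = -6/5*(-81)*0 = (486/5)*0 = 0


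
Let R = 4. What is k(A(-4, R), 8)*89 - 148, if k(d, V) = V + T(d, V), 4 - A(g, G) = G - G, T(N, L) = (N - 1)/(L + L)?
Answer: 9291/16 ≈ 580.69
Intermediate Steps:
T(N, L) = (-1 + N)/(2*L) (T(N, L) = (-1 + N)/((2*L)) = (-1 + N)*(1/(2*L)) = (-1 + N)/(2*L))
A(g, G) = 4 (A(g, G) = 4 - (G - G) = 4 - 1*0 = 4 + 0 = 4)
k(d, V) = V + (-1 + d)/(2*V)
k(A(-4, R), 8)*89 - 148 = ((½)*(-1 + 4 + 2*8²)/8)*89 - 148 = ((½)*(⅛)*(-1 + 4 + 2*64))*89 - 148 = ((½)*(⅛)*(-1 + 4 + 128))*89 - 148 = ((½)*(⅛)*131)*89 - 148 = (131/16)*89 - 148 = 11659/16 - 148 = 9291/16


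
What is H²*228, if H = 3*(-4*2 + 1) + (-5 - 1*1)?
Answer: 166212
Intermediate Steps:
H = -27 (H = 3*(-8 + 1) + (-5 - 1) = 3*(-7) - 6 = -21 - 6 = -27)
H²*228 = (-27)²*228 = 729*228 = 166212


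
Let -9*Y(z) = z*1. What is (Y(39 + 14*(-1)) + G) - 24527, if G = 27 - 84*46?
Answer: -255301/9 ≈ -28367.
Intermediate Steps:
G = -3837 (G = 27 - 3864 = -3837)
Y(z) = -z/9
(Y(39 + 14*(-1)) + G) - 24527 = (-(39 + 14*(-1))/9 - 3837) - 24527 = (-(39 - 14)/9 - 3837) - 24527 = (-1/9*25 - 3837) - 24527 = (-25/9 - 3837) - 24527 = -34558/9 - 24527 = -255301/9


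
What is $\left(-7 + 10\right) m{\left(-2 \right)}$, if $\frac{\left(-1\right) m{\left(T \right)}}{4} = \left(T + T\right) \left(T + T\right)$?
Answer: $-192$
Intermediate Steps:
$m{\left(T \right)} = - 16 T^{2}$ ($m{\left(T \right)} = - 4 \left(T + T\right) \left(T + T\right) = - 4 \cdot 2 T 2 T = - 4 \cdot 4 T^{2} = - 16 T^{2}$)
$\left(-7 + 10\right) m{\left(-2 \right)} = \left(-7 + 10\right) \left(- 16 \left(-2\right)^{2}\right) = 3 \left(\left(-16\right) 4\right) = 3 \left(-64\right) = -192$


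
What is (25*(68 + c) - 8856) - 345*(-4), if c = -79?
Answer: -7751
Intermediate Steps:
(25*(68 + c) - 8856) - 345*(-4) = (25*(68 - 79) - 8856) - 345*(-4) = (25*(-11) - 8856) + 1380 = (-275 - 8856) + 1380 = -9131 + 1380 = -7751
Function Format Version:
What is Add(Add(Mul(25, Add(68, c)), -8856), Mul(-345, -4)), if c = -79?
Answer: -7751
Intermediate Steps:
Add(Add(Mul(25, Add(68, c)), -8856), Mul(-345, -4)) = Add(Add(Mul(25, Add(68, -79)), -8856), Mul(-345, -4)) = Add(Add(Mul(25, -11), -8856), 1380) = Add(Add(-275, -8856), 1380) = Add(-9131, 1380) = -7751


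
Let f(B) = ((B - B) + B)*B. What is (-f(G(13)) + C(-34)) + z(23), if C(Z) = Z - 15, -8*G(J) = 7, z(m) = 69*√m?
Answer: -3185/64 + 69*√23 ≈ 281.15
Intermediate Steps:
G(J) = -7/8 (G(J) = -⅛*7 = -7/8)
C(Z) = -15 + Z
f(B) = B² (f(B) = (0 + B)*B = B*B = B²)
(-f(G(13)) + C(-34)) + z(23) = (-(-7/8)² + (-15 - 34)) + 69*√23 = (-1*49/64 - 49) + 69*√23 = (-49/64 - 49) + 69*√23 = -3185/64 + 69*√23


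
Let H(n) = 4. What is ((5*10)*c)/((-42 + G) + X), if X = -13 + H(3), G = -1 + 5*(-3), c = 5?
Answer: -250/67 ≈ -3.7313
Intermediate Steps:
G = -16 (G = -1 - 15 = -16)
X = -9 (X = -13 + 4 = -9)
((5*10)*c)/((-42 + G) + X) = ((5*10)*5)/((-42 - 16) - 9) = (50*5)/(-58 - 9) = 250/(-67) = -1/67*250 = -250/67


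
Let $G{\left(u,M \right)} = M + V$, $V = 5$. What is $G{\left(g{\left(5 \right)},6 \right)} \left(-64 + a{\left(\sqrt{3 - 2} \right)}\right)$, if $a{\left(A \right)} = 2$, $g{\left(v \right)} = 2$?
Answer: $-682$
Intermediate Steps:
$G{\left(u,M \right)} = 5 + M$ ($G{\left(u,M \right)} = M + 5 = 5 + M$)
$G{\left(g{\left(5 \right)},6 \right)} \left(-64 + a{\left(\sqrt{3 - 2} \right)}\right) = \left(5 + 6\right) \left(-64 + 2\right) = 11 \left(-62\right) = -682$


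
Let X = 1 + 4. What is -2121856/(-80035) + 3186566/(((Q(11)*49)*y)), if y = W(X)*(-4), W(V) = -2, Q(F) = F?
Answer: 132093126441/172555460 ≈ 765.51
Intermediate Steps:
X = 5
y = 8 (y = -2*(-4) = 8)
-2121856/(-80035) + 3186566/(((Q(11)*49)*y)) = -2121856/(-80035) + 3186566/(((11*49)*8)) = -2121856*(-1/80035) + 3186566/((539*8)) = 2121856/80035 + 3186566/4312 = 2121856/80035 + 3186566*(1/4312) = 2121856/80035 + 1593283/2156 = 132093126441/172555460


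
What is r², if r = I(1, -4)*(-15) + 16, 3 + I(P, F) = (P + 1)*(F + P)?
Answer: 22801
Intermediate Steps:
I(P, F) = -3 + (1 + P)*(F + P) (I(P, F) = -3 + (P + 1)*(F + P) = -3 + (1 + P)*(F + P))
r = 151 (r = (-3 - 4 + 1 + 1² - 4*1)*(-15) + 16 = (-3 - 4 + 1 + 1 - 4)*(-15) + 16 = -9*(-15) + 16 = 135 + 16 = 151)
r² = 151² = 22801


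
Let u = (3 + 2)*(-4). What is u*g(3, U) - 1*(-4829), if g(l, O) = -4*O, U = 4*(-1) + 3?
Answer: 4749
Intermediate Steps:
U = -1 (U = -4 + 3 = -1)
u = -20 (u = 5*(-4) = -20)
u*g(3, U) - 1*(-4829) = -(-80)*(-1) - 1*(-4829) = -20*4 + 4829 = -80 + 4829 = 4749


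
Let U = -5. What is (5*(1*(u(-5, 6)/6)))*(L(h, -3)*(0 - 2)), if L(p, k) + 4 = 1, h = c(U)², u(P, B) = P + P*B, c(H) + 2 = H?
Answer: -175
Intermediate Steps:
c(H) = -2 + H
u(P, B) = P + B*P
h = 49 (h = (-2 - 5)² = (-7)² = 49)
L(p, k) = -3 (L(p, k) = -4 + 1 = -3)
(5*(1*(u(-5, 6)/6)))*(L(h, -3)*(0 - 2)) = (5*(1*(-5*(1 + 6)/6)))*(-3*(0 - 2)) = (5*(1*(-5*7*(⅙))))*(-3*(-2)) = (5*(1*(-35*⅙)))*6 = (5*(1*(-35/6)))*6 = (5*(-35/6))*6 = -175/6*6 = -175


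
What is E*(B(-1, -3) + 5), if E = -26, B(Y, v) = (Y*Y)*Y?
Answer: -104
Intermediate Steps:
B(Y, v) = Y³ (B(Y, v) = Y²*Y = Y³)
E*(B(-1, -3) + 5) = -26*((-1)³ + 5) = -26*(-1 + 5) = -26*4 = -104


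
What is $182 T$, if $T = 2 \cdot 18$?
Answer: $6552$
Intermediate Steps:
$T = 36$
$182 T = 182 \cdot 36 = 6552$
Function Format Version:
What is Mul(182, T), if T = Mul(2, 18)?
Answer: 6552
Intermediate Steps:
T = 36
Mul(182, T) = Mul(182, 36) = 6552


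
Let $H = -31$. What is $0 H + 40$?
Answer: $40$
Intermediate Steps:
$0 H + 40 = 0 \left(-31\right) + 40 = 0 + 40 = 40$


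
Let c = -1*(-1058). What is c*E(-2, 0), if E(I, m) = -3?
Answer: -3174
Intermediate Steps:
c = 1058
c*E(-2, 0) = 1058*(-3) = -3174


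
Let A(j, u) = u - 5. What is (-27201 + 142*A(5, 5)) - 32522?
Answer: -59723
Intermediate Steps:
A(j, u) = -5 + u
(-27201 + 142*A(5, 5)) - 32522 = (-27201 + 142*(-5 + 5)) - 32522 = (-27201 + 142*0) - 32522 = (-27201 + 0) - 32522 = -27201 - 32522 = -59723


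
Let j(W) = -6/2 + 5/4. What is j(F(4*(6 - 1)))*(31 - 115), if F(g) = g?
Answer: 147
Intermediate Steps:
j(W) = -7/4 (j(W) = -6*½ + 5*(¼) = -3 + 5/4 = -7/4)
j(F(4*(6 - 1)))*(31 - 115) = -7*(31 - 115)/4 = -7/4*(-84) = 147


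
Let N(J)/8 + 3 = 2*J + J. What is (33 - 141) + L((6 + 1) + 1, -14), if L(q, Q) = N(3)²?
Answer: 2196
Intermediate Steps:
N(J) = -24 + 24*J (N(J) = -24 + 8*(2*J + J) = -24 + 8*(3*J) = -24 + 24*J)
L(q, Q) = 2304 (L(q, Q) = (-24 + 24*3)² = (-24 + 72)² = 48² = 2304)
(33 - 141) + L((6 + 1) + 1, -14) = (33 - 141) + 2304 = -108 + 2304 = 2196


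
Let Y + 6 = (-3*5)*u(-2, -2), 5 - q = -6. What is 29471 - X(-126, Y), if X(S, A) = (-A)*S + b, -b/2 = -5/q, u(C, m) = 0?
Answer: 332487/11 ≈ 30226.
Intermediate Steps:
q = 11 (q = 5 - 1*(-6) = 5 + 6 = 11)
b = 10/11 (b = -(-10)/11 = -2*(-5/11) = 10/11 ≈ 0.90909)
Y = -6 (Y = -6 - 3*5*0 = -6 - 15*0 = -6 + 0 = -6)
X(S, A) = 10/11 - A*S (X(S, A) = (-A)*S + 10/11 = -A*S + 10/11 = 10/11 - A*S)
29471 - X(-126, Y) = 29471 - (10/11 - 1*(-6)*(-126)) = 29471 - (10/11 - 756) = 29471 - 1*(-8306/11) = 29471 + 8306/11 = 332487/11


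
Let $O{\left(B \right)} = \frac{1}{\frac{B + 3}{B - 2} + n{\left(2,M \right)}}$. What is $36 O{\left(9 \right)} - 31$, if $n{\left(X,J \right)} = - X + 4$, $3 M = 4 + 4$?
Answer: $- \frac{277}{13} \approx -21.308$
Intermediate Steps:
$M = \frac{8}{3}$ ($M = \frac{4 + 4}{3} = \frac{1}{3} \cdot 8 = \frac{8}{3} \approx 2.6667$)
$n{\left(X,J \right)} = 4 - X$
$O{\left(B \right)} = \frac{1}{2 + \frac{3 + B}{-2 + B}}$ ($O{\left(B \right)} = \frac{1}{\frac{B + 3}{B - 2} + \left(4 - 2\right)} = \frac{1}{\frac{3 + B}{-2 + B} + \left(4 - 2\right)} = \frac{1}{\frac{3 + B}{-2 + B} + 2} = \frac{1}{2 + \frac{3 + B}{-2 + B}}$)
$36 O{\left(9 \right)} - 31 = 36 \frac{-2 + 9}{-1 + 3 \cdot 9} - 31 = 36 \frac{1}{-1 + 27} \cdot 7 - 31 = 36 \cdot \frac{1}{26} \cdot 7 - 31 = 36 \cdot \frac{7}{26} - 31 = \frac{126}{13} - 31 = - \frac{277}{13}$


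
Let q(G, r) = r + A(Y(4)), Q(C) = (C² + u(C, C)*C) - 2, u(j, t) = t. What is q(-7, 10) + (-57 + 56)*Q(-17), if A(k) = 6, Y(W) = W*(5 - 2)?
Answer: -560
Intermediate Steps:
Y(W) = 3*W (Y(W) = W*3 = 3*W)
Q(C) = -2 + 2*C² (Q(C) = (C² + C*C) - 2 = (C² + C²) - 2 = 2*C² - 2 = -2 + 2*C²)
q(G, r) = 6 + r (q(G, r) = r + 6 = 6 + r)
q(-7, 10) + (-57 + 56)*Q(-17) = (6 + 10) + (-57 + 56)*(-2 + 2*(-17)²) = 16 - (-2 + 2*289) = 16 - (-2 + 578) = 16 - 1*576 = 16 - 576 = -560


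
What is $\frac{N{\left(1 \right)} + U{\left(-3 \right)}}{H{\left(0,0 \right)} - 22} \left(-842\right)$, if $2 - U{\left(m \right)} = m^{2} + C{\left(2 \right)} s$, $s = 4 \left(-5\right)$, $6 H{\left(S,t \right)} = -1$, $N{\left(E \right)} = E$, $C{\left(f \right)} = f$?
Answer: $\frac{171768}{133} \approx 1291.5$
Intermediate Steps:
$H{\left(S,t \right)} = - \frac{1}{6}$ ($H{\left(S,t \right)} = \frac{1}{6} \left(-1\right) = - \frac{1}{6}$)
$s = -20$
$U{\left(m \right)} = 42 - m^{2}$ ($U{\left(m \right)} = 2 - \left(m^{2} + 2 \left(-20\right)\right) = 2 - \left(m^{2} - 40\right) = 2 - \left(-40 + m^{2}\right) = 42 - m^{2}$)
$\frac{N{\left(1 \right)} + U{\left(-3 \right)}}{H{\left(0,0 \right)} - 22} \left(-842\right) = \frac{1 + \left(42 - \left(-3\right)^{2}\right)}{- \frac{1}{6} - 22} \left(-842\right) = \frac{1 + \left(42 - 9\right)}{- \frac{133}{6}} \left(-842\right) = \left(1 + \left(42 - 9\right)\right) \left(- \frac{6}{133}\right) \left(-842\right) = \left(1 + 33\right) \left(- \frac{6}{133}\right) \left(-842\right) = 34 \left(- \frac{6}{133}\right) \left(-842\right) = \left(- \frac{204}{133}\right) \left(-842\right) = \frac{171768}{133}$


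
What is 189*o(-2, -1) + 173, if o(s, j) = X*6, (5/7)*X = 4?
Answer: 32617/5 ≈ 6523.4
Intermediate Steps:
X = 28/5 (X = (7/5)*4 = 28/5 ≈ 5.6000)
o(s, j) = 168/5 (o(s, j) = (28/5)*6 = 168/5)
189*o(-2, -1) + 173 = 189*(168/5) + 173 = 31752/5 + 173 = 32617/5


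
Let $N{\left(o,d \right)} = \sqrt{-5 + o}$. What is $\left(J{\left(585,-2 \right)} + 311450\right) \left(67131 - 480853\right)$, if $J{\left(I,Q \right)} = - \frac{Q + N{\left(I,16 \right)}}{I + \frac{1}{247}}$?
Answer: $- \frac{4654711720390267}{36124} + \frac{51094667 \sqrt{145}}{36124} \approx -1.2885 \cdot 10^{11}$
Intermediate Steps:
$J{\left(I,Q \right)} = - \frac{Q + \sqrt{-5 + I}}{\frac{1}{247} + I}$ ($J{\left(I,Q \right)} = - \frac{Q + \sqrt{-5 + I}}{I + \frac{1}{247}} = - \frac{Q + \sqrt{-5 + I}}{\frac{1}{247} + I}$)
$\left(J{\left(585,-2 \right)} + 311450\right) \left(67131 - 480853\right) = \left(\frac{247 \left(\left(-1\right) \left(-2\right) - \sqrt{-5 + 585}\right)}{1 + 247 \cdot 585} + 311450\right) \left(67131 - 480853\right) = \left(\frac{247 \left(2 - \sqrt{580}\right)}{1 + 144495} + 311450\right) \left(-413722\right) = \left(\frac{247 \left(2 - 2 \sqrt{145}\right)}{144496} + 311450\right) \left(-413722\right) = \left(247 \cdot \frac{1}{144496} \left(2 - 2 \sqrt{145}\right) + 311450\right) \left(-413722\right) = \left(\left(\frac{247}{72248} - \frac{247 \sqrt{145}}{72248}\right) + 311450\right) \left(-413722\right) = \left(\frac{22501639847}{72248} - \frac{247 \sqrt{145}}{72248}\right) \left(-413722\right) = - \frac{4654711720390267}{36124} + \frac{51094667 \sqrt{145}}{36124}$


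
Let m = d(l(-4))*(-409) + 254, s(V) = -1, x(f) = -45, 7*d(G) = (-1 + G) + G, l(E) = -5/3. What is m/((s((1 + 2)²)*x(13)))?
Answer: 10651/945 ≈ 11.271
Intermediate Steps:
l(E) = -5/3 (l(E) = -5*⅓ = -5/3)
d(G) = -⅐ + 2*G/7 (d(G) = ((-1 + G) + G)/7 = (-1 + 2*G)/7 = -⅐ + 2*G/7)
m = 10651/21 (m = (-⅐ + (2/7)*(-5/3))*(-409) + 254 = (-⅐ - 10/21)*(-409) + 254 = -13/21*(-409) + 254 = 5317/21 + 254 = 10651/21 ≈ 507.19)
m/((s((1 + 2)²)*x(13))) = 10651/(21*((-1*(-45)))) = (10651/21)/45 = (10651/21)*(1/45) = 10651/945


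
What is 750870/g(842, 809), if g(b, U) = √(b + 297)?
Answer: 750870*√1139/1139 ≈ 22249.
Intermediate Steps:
g(b, U) = √(297 + b)
750870/g(842, 809) = 750870/(√(297 + 842)) = 750870/(√1139) = 750870*(√1139/1139) = 750870*√1139/1139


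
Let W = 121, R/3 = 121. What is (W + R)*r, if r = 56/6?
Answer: 13552/3 ≈ 4517.3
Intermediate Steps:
R = 363 (R = 3*121 = 363)
r = 28/3 (r = 56*(1/6) = 28/3 ≈ 9.3333)
(W + R)*r = (121 + 363)*(28/3) = 484*(28/3) = 13552/3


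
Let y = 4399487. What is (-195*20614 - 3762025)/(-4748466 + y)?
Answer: 7781755/348979 ≈ 22.299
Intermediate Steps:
(-195*20614 - 3762025)/(-4748466 + y) = (-195*20614 - 3762025)/(-4748466 + 4399487) = (-4019730 - 3762025)/(-348979) = -7781755*(-1/348979) = 7781755/348979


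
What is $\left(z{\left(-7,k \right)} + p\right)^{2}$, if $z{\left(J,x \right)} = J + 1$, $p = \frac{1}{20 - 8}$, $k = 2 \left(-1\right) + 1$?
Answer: $\frac{5041}{144} \approx 35.007$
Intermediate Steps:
$k = -1$ ($k = -2 + 1 = -1$)
$p = \frac{1}{12} \approx 0.083333$
$z{\left(J,x \right)} = 1 + J$
$\left(z{\left(-7,k \right)} + p\right)^{2} = \left(\left(1 - 7\right) + \frac{1}{12}\right)^{2} = \left(-6 + \frac{1}{12}\right)^{2} = \left(- \frac{71}{12}\right)^{2} = \frac{5041}{144}$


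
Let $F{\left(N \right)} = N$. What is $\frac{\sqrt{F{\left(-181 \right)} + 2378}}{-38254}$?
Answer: $- \frac{13 \sqrt{13}}{38254} \approx -0.0012253$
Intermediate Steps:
$\frac{\sqrt{F{\left(-181 \right)} + 2378}}{-38254} = \frac{\sqrt{-181 + 2378}}{-38254} = \sqrt{2197} \left(- \frac{1}{38254}\right) = 13 \sqrt{13} \left(- \frac{1}{38254}\right) = - \frac{13 \sqrt{13}}{38254}$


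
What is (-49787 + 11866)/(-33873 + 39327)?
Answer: -37921/5454 ≈ -6.9529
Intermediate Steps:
(-49787 + 11866)/(-33873 + 39327) = -37921/5454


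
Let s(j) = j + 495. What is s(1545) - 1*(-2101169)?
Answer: 2103209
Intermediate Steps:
s(j) = 495 + j
s(1545) - 1*(-2101169) = (495 + 1545) - 1*(-2101169) = 2040 + 2101169 = 2103209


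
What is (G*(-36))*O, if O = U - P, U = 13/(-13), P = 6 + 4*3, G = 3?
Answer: 2052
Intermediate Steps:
P = 18 (P = 6 + 12 = 18)
U = -1 (U = 13*(-1/13) = -1)
O = -19 (O = -1 - 1*18 = -1 - 18 = -19)
(G*(-36))*O = (3*(-36))*(-19) = -108*(-19) = 2052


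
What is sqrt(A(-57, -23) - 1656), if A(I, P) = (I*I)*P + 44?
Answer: I*sqrt(76339) ≈ 276.29*I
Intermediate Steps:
A(I, P) = 44 + P*I**2 (A(I, P) = I**2*P + 44 = P*I**2 + 44 = 44 + P*I**2)
sqrt(A(-57, -23) - 1656) = sqrt((44 - 23*(-57)**2) - 1656) = sqrt((44 - 23*3249) - 1656) = sqrt((44 - 74727) - 1656) = sqrt(-74683 - 1656) = sqrt(-76339) = I*sqrt(76339)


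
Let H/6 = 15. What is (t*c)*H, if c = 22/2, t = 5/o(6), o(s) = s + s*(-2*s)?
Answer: -75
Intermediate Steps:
H = 90 (H = 6*15 = 90)
o(s) = s - 2*s²
t = -5/66 (t = 5/((6*(1 - 2*6))) = 5/((6*(1 - 12))) = 5/((6*(-11))) = 5/(-66) = 5*(-1/66) = -5/66 ≈ -0.075758)
c = 11 (c = 22*(½) = 11)
(t*c)*H = -5/66*11*90 = -⅚*90 = -75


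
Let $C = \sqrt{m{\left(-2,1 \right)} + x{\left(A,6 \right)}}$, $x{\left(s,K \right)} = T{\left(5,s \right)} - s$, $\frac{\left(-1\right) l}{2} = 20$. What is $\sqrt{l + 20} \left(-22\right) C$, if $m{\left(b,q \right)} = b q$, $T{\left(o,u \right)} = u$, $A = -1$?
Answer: $44 \sqrt{10} \approx 139.14$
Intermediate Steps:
$l = -40$ ($l = \left(-2\right) 20 = -40$)
$x{\left(s,K \right)} = 0$ ($x{\left(s,K \right)} = s - s = 0$)
$C = i \sqrt{2}$ ($C = \sqrt{\left(-2\right) 1 + 0} = \sqrt{-2 + 0} = \sqrt{-2} = i \sqrt{2} \approx 1.4142 i$)
$\sqrt{l + 20} \left(-22\right) C = \sqrt{-40 + 20} \left(-22\right) i \sqrt{2} = \sqrt{-20} \left(-22\right) i \sqrt{2} = 2 i \sqrt{5} \left(-22\right) i \sqrt{2} = - 44 i \sqrt{5} i \sqrt{2} = 44 \sqrt{10}$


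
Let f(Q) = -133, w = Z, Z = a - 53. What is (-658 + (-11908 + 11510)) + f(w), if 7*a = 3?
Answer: -1189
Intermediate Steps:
a = 3/7 (a = (⅐)*3 = 3/7 ≈ 0.42857)
Z = -368/7 (Z = 3/7 - 53 = -368/7 ≈ -52.571)
w = -368/7 ≈ -52.571
(-658 + (-11908 + 11510)) + f(w) = (-658 + (-11908 + 11510)) - 133 = (-658 - 398) - 133 = -1056 - 133 = -1189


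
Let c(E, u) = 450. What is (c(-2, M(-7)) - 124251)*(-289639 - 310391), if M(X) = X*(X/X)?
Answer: 74284314030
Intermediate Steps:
M(X) = X (M(X) = X*1 = X)
(c(-2, M(-7)) - 124251)*(-289639 - 310391) = (450 - 124251)*(-289639 - 310391) = -123801*(-600030) = 74284314030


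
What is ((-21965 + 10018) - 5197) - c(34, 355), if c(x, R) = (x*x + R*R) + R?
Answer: -144680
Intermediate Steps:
c(x, R) = R + R**2 + x**2 (c(x, R) = (x**2 + R**2) + R = (R**2 + x**2) + R = R + R**2 + x**2)
((-21965 + 10018) - 5197) - c(34, 355) = ((-21965 + 10018) - 5197) - (355 + 355**2 + 34**2) = (-11947 - 5197) - (355 + 126025 + 1156) = -17144 - 1*127536 = -17144 - 127536 = -144680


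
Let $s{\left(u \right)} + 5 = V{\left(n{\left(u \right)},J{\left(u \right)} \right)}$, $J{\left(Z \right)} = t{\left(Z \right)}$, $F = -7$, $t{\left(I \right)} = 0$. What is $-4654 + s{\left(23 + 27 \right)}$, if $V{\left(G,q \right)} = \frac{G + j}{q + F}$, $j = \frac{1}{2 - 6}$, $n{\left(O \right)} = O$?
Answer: $- \frac{130651}{28} \approx -4666.1$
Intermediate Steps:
$J{\left(Z \right)} = 0$
$j = - \frac{1}{4}$ ($j = \frac{1}{-4} = - \frac{1}{4} \approx -0.25$)
$V{\left(G,q \right)} = \frac{- \frac{1}{4} + G}{-7 + q}$ ($V{\left(G,q \right)} = \frac{G - \frac{1}{4}}{q - 7} = \frac{- \frac{1}{4} + G}{-7 + q}$)
$s{\left(u \right)} = - \frac{139}{28} - \frac{u}{7}$ ($s{\left(u \right)} = -5 + \frac{- \frac{1}{4} + u}{-7 + 0} = -5 + \frac{- \frac{1}{4} + u}{-7} = -5 - \frac{- \frac{1}{4} + u}{7} = -5 - \left(- \frac{1}{28} + \frac{u}{7}\right) = - \frac{139}{28} - \frac{u}{7}$)
$-4654 + s{\left(23 + 27 \right)} = -4654 - \left(\frac{139}{28} + \frac{23 + 27}{7}\right) = -4654 - \frac{339}{28} = - \frac{130651}{28}$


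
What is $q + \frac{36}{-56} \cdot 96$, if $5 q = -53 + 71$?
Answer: $- \frac{2034}{35} \approx -58.114$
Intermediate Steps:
$q = \frac{18}{5}$ ($q = \frac{-53 + 71}{5} = \frac{1}{5} \cdot 18 = \frac{18}{5} \approx 3.6$)
$q + \frac{36}{-56} \cdot 96 = \frac{18}{5} + \frac{36}{-56} \cdot 96 = \frac{18}{5} + 36 \left(- \frac{1}{56}\right) 96 = \frac{18}{5} - \frac{432}{7} = - \frac{2034}{35}$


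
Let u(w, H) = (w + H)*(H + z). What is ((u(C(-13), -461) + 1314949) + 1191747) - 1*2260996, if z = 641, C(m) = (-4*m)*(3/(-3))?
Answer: 153360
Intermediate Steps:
C(m) = 4*m (C(m) = (-4*m)*(3*(-⅓)) = -4*m*(-1) = 4*m)
u(w, H) = (641 + H)*(H + w) (u(w, H) = (w + H)*(H + 641) = (H + w)*(641 + H) = (641 + H)*(H + w))
((u(C(-13), -461) + 1314949) + 1191747) - 1*2260996 = ((((-461)² + 641*(-461) + 641*(4*(-13)) - 1844*(-13)) + 1314949) + 1191747) - 1*2260996 = (((212521 - 295501 + 641*(-52) - 461*(-52)) + 1314949) + 1191747) - 2260996 = (((212521 - 295501 - 33332 + 23972) + 1314949) + 1191747) - 2260996 = ((-92340 + 1314949) + 1191747) - 2260996 = (1222609 + 1191747) - 2260996 = 2414356 - 2260996 = 153360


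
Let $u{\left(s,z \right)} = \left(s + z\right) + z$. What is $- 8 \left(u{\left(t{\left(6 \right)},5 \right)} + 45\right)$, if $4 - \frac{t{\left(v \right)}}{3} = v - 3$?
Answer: $-464$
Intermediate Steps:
$t{\left(v \right)} = 21 - 3 v$ ($t{\left(v \right)} = 12 - 3 \left(v - 3\right) = 12 - 3 \left(-3 + v\right) = 12 - \left(-9 + 3 v\right) = 21 - 3 v$)
$u{\left(s,z \right)} = s + 2 z$
$- 8 \left(u{\left(t{\left(6 \right)},5 \right)} + 45\right) = - 8 \left(\left(\left(21 - 18\right) + 2 \cdot 5\right) + 45\right) = - 8 \left(\left(\left(21 - 18\right) + 10\right) + 45\right) = - 8 \left(\left(3 + 10\right) + 45\right) = - 8 \left(13 + 45\right) = \left(-8\right) 58 = -464$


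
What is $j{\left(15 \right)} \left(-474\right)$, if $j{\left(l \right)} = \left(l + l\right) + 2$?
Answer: $-15168$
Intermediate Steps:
$j{\left(l \right)} = 2 + 2 l$ ($j{\left(l \right)} = 2 l + 2 = 2 + 2 l$)
$j{\left(15 \right)} \left(-474\right) = \left(2 + 2 \cdot 15\right) \left(-474\right) = \left(2 + 30\right) \left(-474\right) = 32 \left(-474\right) = -15168$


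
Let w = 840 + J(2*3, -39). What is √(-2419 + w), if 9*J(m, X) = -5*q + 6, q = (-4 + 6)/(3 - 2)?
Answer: I*√14215/3 ≈ 39.742*I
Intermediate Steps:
q = 2 (q = 2/1 = 2*1 = 2)
J(m, X) = -4/9 (J(m, X) = (-5*2 + 6)/9 = (-10 + 6)/9 = (⅑)*(-4) = -4/9)
w = 7556/9 (w = 840 - 4/9 = 7556/9 ≈ 839.56)
√(-2419 + w) = √(-2419 + 7556/9) = √(-14215/9) = I*√14215/3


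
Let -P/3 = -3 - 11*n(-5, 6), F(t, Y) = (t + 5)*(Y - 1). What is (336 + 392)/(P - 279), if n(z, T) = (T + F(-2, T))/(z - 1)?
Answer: -1456/771 ≈ -1.8885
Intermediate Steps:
F(t, Y) = (-1 + Y)*(5 + t) (F(t, Y) = (5 + t)*(-1 + Y) = (-1 + Y)*(5 + t))
n(z, T) = (-3 + 4*T)/(-1 + z) (n(z, T) = (T + (-5 - 1*(-2) + 5*T + T*(-2)))/(z - 1) = (T + (-5 + 2 + 5*T - 2*T))/(-1 + z) = (T + (-3 + 3*T))/(-1 + z) = (-3 + 4*T)/(-1 + z))
P = -213/2 (P = -3*(-3 - 11*(-3 + 4*6)/(-1 - 5)) = -3*(-3 - 11*(-3 + 24)/(-6)) = -3*(-3 - (-11)*21/6) = -3*(-3 - 11*(-7/2)) = -3*(-3 + 77/2) = -3*71/2 = -213/2 ≈ -106.50)
(336 + 392)/(P - 279) = (336 + 392)/(-213/2 - 279) = 728/(-771/2) = 728*(-2/771) = -1456/771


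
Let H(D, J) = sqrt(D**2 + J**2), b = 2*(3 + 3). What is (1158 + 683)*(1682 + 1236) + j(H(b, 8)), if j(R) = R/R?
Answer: 5372039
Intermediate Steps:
b = 12 (b = 2*6 = 12)
j(R) = 1
(1158 + 683)*(1682 + 1236) + j(H(b, 8)) = (1158 + 683)*(1682 + 1236) + 1 = 1841*2918 + 1 = 5372038 + 1 = 5372039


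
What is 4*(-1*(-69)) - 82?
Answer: 194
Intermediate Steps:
4*(-1*(-69)) - 82 = 4*69 - 82 = 276 - 82 = 194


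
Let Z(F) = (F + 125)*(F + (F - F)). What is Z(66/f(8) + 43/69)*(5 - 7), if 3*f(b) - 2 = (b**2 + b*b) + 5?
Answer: -63225932/119025 ≈ -531.20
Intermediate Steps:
f(b) = 7/3 + 2*b**2/3 (f(b) = 2/3 + ((b**2 + b*b) + 5)/3 = 2/3 + ((b**2 + b**2) + 5)/3 = 2/3 + (2*b**2 + 5)/3 = 2/3 + (5 + 2*b**2)/3 = 2/3 + (5/3 + 2*b**2/3) = 7/3 + 2*b**2/3)
Z(F) = F*(125 + F) (Z(F) = (125 + F)*(F + 0) = (125 + F)*F = F*(125 + F))
Z(66/f(8) + 43/69)*(5 - 7) = ((66/(7/3 + (2/3)*8**2) + 43/69)*(125 + (66/(7/3 + (2/3)*8**2) + 43/69)))*(5 - 7) = ((66/(7/3 + (2/3)*64) + 43*(1/69))*(125 + (66/(7/3 + (2/3)*64) + 43*(1/69))))*(-2) = ((66/(7/3 + 128/3) + 43/69)*(125 + (66/(7/3 + 128/3) + 43/69)))*(-2) = ((66/45 + 43/69)*(125 + (66/45 + 43/69)))*(-2) = ((66*(1/45) + 43/69)*(125 + (66*(1/45) + 43/69)))*(-2) = ((22/15 + 43/69)*(125 + (22/15 + 43/69)))*(-2) = (721*(125 + 721/345)/345)*(-2) = ((721/345)*(43846/345))*(-2) = (31612966/119025)*(-2) = -63225932/119025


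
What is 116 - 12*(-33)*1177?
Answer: 466208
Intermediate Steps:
116 - 12*(-33)*1177 = 116 + 396*1177 = 116 + 466092 = 466208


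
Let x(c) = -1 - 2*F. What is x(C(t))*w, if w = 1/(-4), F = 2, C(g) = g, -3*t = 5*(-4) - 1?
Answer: 5/4 ≈ 1.2500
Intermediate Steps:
t = 7 (t = -(5*(-4) - 1)/3 = -(-20 - 1)/3 = -⅓*(-21) = 7)
x(c) = -5 (x(c) = -1 - 2*2 = -1 - 4 = -5)
w = -¼ (w = 1*(-¼) = -¼ ≈ -0.25000)
x(C(t))*w = -5*(-¼) = 5/4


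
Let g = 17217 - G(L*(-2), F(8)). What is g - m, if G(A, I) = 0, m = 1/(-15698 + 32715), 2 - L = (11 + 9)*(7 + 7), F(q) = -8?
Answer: 292981688/17017 ≈ 17217.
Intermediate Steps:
L = -278 (L = 2 - (11 + 9)*(7 + 7) = 2 - 20*14 = 2 - 1*280 = 2 - 280 = -278)
m = 1/17017 ≈ 5.8765e-5
g = 17217 (g = 17217 - 1*0 = 17217 + 0 = 17217)
g - m = 17217 - 1*1/17017 = 17217 - 1/17017 = 292981688/17017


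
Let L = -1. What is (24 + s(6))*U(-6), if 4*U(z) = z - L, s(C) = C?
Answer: -75/2 ≈ -37.500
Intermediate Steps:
U(z) = ¼ + z/4 (U(z) = (z - 1*(-1))/4 = (z + 1)/4 = (1 + z)/4 = ¼ + z/4)
(24 + s(6))*U(-6) = (24 + 6)*(¼ + (¼)*(-6)) = 30*(¼ - 3/2) = 30*(-5/4) = -75/2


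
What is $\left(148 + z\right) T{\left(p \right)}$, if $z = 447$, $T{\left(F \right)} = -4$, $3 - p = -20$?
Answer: $-2380$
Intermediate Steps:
$p = 23$ ($p = 3 - -20 = 3 + 20 = 23$)
$\left(148 + z\right) T{\left(p \right)} = \left(148 + 447\right) \left(-4\right) = 595 \left(-4\right) = -2380$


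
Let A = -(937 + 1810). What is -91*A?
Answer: 249977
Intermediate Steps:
A = -2747 (A = -1*2747 = -2747)
-91*A = -91*(-2747) = 249977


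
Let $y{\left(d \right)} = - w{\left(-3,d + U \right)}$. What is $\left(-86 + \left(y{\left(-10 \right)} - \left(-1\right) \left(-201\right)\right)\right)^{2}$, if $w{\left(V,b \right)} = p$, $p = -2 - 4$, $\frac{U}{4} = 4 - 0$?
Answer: $78961$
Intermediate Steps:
$U = 16$ ($U = 4 \left(4 - 0\right) = 4 \left(4 + 0\right) = 4 \cdot 4 = 16$)
$p = -6$
$w{\left(V,b \right)} = -6$
$y{\left(d \right)} = 6$ ($y{\left(d \right)} = \left(-1\right) \left(-6\right) = 6$)
$\left(-86 + \left(y{\left(-10 \right)} - \left(-1\right) \left(-201\right)\right)\right)^{2} = \left(-86 + \left(6 - \left(-1\right) \left(-201\right)\right)\right)^{2} = \left(-86 + \left(6 - 201\right)\right)^{2} = \left(-86 - 195\right)^{2} = \left(-281\right)^{2} = 78961$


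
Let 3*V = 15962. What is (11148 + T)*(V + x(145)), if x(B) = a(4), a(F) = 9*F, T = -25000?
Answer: -222601640/3 ≈ -7.4201e+7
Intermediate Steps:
V = 15962/3 (V = (⅓)*15962 = 15962/3 ≈ 5320.7)
x(B) = 36 (x(B) = 9*4 = 36)
(11148 + T)*(V + x(145)) = (11148 - 25000)*(15962/3 + 36) = -13852*16070/3 = -222601640/3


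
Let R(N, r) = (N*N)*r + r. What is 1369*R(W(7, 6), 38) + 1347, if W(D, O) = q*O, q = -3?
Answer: 16908497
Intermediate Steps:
W(D, O) = -3*O
R(N, r) = r + r*N**2 (R(N, r) = N**2*r + r = r*N**2 + r = r + r*N**2)
1369*R(W(7, 6), 38) + 1347 = 1369*(38*(1 + (-3*6)**2)) + 1347 = 1369*(38*(1 + (-18)**2)) + 1347 = 1369*(38*(1 + 324)) + 1347 = 1369*(38*325) + 1347 = 1369*12350 + 1347 = 16907150 + 1347 = 16908497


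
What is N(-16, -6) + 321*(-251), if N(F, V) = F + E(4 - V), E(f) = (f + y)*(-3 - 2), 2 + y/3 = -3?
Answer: -80562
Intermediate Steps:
y = -15 (y = -6 + 3*(-3) = -6 - 9 = -15)
E(f) = 75 - 5*f (E(f) = (f - 15)*(-3 - 2) = (-15 + f)*(-5) = 75 - 5*f)
N(F, V) = 55 + F + 5*V (N(F, V) = F + (75 - 5*(4 - V)) = F + (75 + (-20 + 5*V)) = F + (55 + 5*V) = 55 + F + 5*V)
N(-16, -6) + 321*(-251) = (55 - 16 + 5*(-6)) + 321*(-251) = (55 - 16 - 30) - 80571 = 9 - 80571 = -80562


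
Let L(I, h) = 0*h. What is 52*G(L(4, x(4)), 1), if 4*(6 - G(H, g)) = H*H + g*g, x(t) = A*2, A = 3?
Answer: 299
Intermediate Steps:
x(t) = 6 (x(t) = 3*2 = 6)
L(I, h) = 0
G(H, g) = 6 - H²/4 - g²/4 (G(H, g) = 6 - (H*H + g*g)/4 = 6 - (H² + g²)/4 = 6 + (-H²/4 - g²/4) = 6 - H²/4 - g²/4)
52*G(L(4, x(4)), 1) = 52*(6 - ¼*0² - ¼*1²) = 52*(6 - ¼*0 - ¼*1) = 52*(6 + 0 - ¼) = 52*(23/4) = 299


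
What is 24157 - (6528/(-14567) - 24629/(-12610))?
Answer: 4437119737027/183689870 ≈ 24156.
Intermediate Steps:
24157 - (6528/(-14567) - 24629/(-12610)) = 24157 - (6528*(-1/14567) - 24629*(-1/12610)) = 24157 - (-6528/14567 + 24629/12610) = 24157 - 1*276452563/183689870 = 24157 - 276452563/183689870 = 4437119737027/183689870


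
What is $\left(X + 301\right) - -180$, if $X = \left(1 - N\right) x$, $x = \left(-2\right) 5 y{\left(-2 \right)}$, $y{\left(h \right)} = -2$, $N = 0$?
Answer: $501$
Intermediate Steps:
$x = 20$ ($x = \left(-2\right) 5 \left(-2\right) = \left(-10\right) \left(-2\right) = 20$)
$X = 20$ ($X = \left(1 - 0\right) 20 = \left(1 + 0\right) 20 = 1 \cdot 20 = 20$)
$\left(X + 301\right) - -180 = \left(20 + 301\right) - -180 = 321 + 180 = 501$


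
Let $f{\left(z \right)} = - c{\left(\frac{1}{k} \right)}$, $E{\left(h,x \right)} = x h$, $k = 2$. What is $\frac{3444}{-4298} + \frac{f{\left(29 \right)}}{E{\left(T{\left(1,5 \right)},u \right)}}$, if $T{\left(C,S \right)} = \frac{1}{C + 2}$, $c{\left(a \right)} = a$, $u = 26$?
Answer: $- \frac{13713}{15964} \approx -0.859$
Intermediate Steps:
$T{\left(C,S \right)} = \frac{1}{2 + C}$
$E{\left(h,x \right)} = h x$
$f{\left(z \right)} = - \frac{1}{2}$
$\frac{3444}{-4298} + \frac{f{\left(29 \right)}}{E{\left(T{\left(1,5 \right)},u \right)}} = \frac{3444}{-4298} - \frac{1}{2 \frac{1}{2 + 1} \cdot 26} = 3444 \left(- \frac{1}{4298}\right) - \frac{1}{2 \cdot \frac{1}{3} \cdot 26} = - \frac{246}{307} - \frac{1}{2 \cdot \frac{1}{3} \cdot 26} = - \frac{246}{307} - \frac{1}{2 \cdot \frac{26}{3}} = - \frac{246}{307} - \frac{3}{52} = - \frac{13713}{15964}$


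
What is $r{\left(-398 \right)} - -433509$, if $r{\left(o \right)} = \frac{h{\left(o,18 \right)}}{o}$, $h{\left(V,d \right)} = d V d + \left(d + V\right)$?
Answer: $\frac{86332957}{199} \approx 4.3383 \cdot 10^{5}$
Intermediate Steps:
$h{\left(V,d \right)} = V + d + V d^{2}$ ($h{\left(V,d \right)} = V d d + \left(V + d\right) = V d^{2} + \left(V + d\right) = V + d + V d^{2}$)
$r{\left(o \right)} = \frac{18 + 325 o}{o}$ ($r{\left(o \right)} = \frac{o + 18 + o 18^{2}}{o} = \frac{o + 18 + o 324}{o} = \frac{o + 18 + 324 o}{o} = \frac{18 + 325 o}{o}$)
$r{\left(-398 \right)} - -433509 = \left(325 + \frac{18}{-398}\right) - -433509 = \left(325 + 18 \left(- \frac{1}{398}\right)\right) + 433509 = \left(325 - \frac{9}{199}\right) + 433509 = \frac{64666}{199} + 433509 = \frac{86332957}{199}$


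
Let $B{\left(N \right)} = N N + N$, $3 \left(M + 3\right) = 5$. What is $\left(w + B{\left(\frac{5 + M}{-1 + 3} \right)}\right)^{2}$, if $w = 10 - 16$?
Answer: $\frac{841}{1296} \approx 0.64892$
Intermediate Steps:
$M = - \frac{4}{3}$ ($M = -3 + \frac{1}{3} \cdot 5 = -3 + \frac{5}{3} = - \frac{4}{3} \approx -1.3333$)
$B{\left(N \right)} = N + N^{2}$ ($B{\left(N \right)} = N^{2} + N = N + N^{2}$)
$w = -6$
$\left(w + B{\left(\frac{5 + M}{-1 + 3} \right)}\right)^{2} = \left(-6 + \frac{5 - \frac{4}{3}}{-1 + 3} \left(1 + \frac{5 - \frac{4}{3}}{-1 + 3}\right)\right)^{2} = \left(-6 + \frac{11}{3 \cdot 2} \left(1 + \frac{11}{3 \cdot 2}\right)\right)^{2} = \left(-6 + \frac{11}{3} \cdot \frac{1}{2} \left(1 + \frac{11}{3} \cdot \frac{1}{2}\right)\right)^{2} = \left(-6 + \frac{11 \left(1 + \frac{11}{6}\right)}{6}\right)^{2} = \left(-6 + \frac{11}{6} \cdot \frac{17}{6}\right)^{2} = \left(-6 + \frac{187}{36}\right)^{2} = \left(- \frac{29}{36}\right)^{2} = \frac{841}{1296}$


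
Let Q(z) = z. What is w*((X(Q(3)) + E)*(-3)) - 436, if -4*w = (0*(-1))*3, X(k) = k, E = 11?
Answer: -436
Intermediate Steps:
w = 0 (w = -0*(-1)*3/4 = -0*3 = -¼*0 = 0)
w*((X(Q(3)) + E)*(-3)) - 436 = 0*((3 + 11)*(-3)) - 436 = 0*(14*(-3)) - 436 = 0*(-42) - 436 = 0 - 436 = -436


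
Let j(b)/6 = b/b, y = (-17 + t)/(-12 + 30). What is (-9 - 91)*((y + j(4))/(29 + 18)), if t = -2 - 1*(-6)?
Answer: -4750/423 ≈ -11.229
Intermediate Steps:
t = 4 (t = -2 + 6 = 4)
y = -13/18 (y = (-17 + 4)/(-12 + 30) = -13/18 ≈ -0.72222)
j(b) = 6 (j(b) = 6*(b/b) = 6*1 = 6)
(-9 - 91)*((y + j(4))/(29 + 18)) = (-9 - 91)*((-13/18 + 6)/(29 + 18)) = -4750/(9*47) = -100*95/846 = -4750/423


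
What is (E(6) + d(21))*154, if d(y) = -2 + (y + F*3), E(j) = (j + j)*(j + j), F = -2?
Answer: 24178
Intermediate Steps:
E(j) = 4*j² (E(j) = (2*j)*(2*j) = 4*j²)
d(y) = -8 + y (d(y) = -2 + (y - 2*3) = -2 + (y - 6) = -2 + (-6 + y) = -8 + y)
(E(6) + d(21))*154 = (4*6² + (-8 + 21))*154 = (4*36 + 13)*154 = (144 + 13)*154 = 157*154 = 24178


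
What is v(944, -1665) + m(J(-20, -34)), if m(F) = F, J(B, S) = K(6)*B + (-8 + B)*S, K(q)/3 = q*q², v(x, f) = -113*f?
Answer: 176137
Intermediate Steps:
K(q) = 3*q³ (K(q) = 3*(q*q²) = 3*q³)
J(B, S) = 648*B + S*(-8 + B) (J(B, S) = (3*6³)*B + (-8 + B)*S = (3*216)*B + S*(-8 + B) = 648*B + S*(-8 + B))
v(944, -1665) + m(J(-20, -34)) = -113*(-1665) + (-8*(-34) + 648*(-20) - 20*(-34)) = 188145 + (272 - 12960 + 680) = 188145 - 12008 = 176137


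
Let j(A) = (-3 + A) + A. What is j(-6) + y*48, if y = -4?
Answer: -207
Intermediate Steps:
j(A) = -3 + 2*A
j(-6) + y*48 = (-3 + 2*(-6)) - 4*48 = (-3 - 12) - 192 = -15 - 192 = -207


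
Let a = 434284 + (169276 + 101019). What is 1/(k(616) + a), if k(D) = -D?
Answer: 1/703963 ≈ 1.4205e-6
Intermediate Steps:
a = 704579 (a = 434284 + 270295 = 704579)
1/(k(616) + a) = 1/(-1*616 + 704579) = 1/(-616 + 704579) = 1/703963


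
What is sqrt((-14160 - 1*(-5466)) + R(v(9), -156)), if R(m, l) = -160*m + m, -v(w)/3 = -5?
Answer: 3*I*sqrt(1231) ≈ 105.26*I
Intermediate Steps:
v(w) = 15 (v(w) = -3*(-5) = 15)
R(m, l) = -159*m
sqrt((-14160 - 1*(-5466)) + R(v(9), -156)) = sqrt((-14160 - 1*(-5466)) - 159*15) = sqrt((-14160 + 5466) - 2385) = sqrt(-8694 - 2385) = sqrt(-11079) = 3*I*sqrt(1231)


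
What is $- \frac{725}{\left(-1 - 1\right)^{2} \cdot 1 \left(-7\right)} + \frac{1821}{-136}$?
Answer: $\frac{11903}{952} \approx 12.503$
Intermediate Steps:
$- \frac{725}{\left(-1 - 1\right)^{2} \cdot 1 \left(-7\right)} + \frac{1821}{-136} = - \frac{725}{\left(-2\right)^{2} \cdot 1 \left(-7\right)} + 1821 \left(- \frac{1}{136}\right) = - \frac{725}{4 \cdot 1 \left(-7\right)} - \frac{1821}{136} = - \frac{725}{4 \left(-7\right)} - \frac{1821}{136} = - \frac{725}{-28} - \frac{1821}{136} = \left(-725\right) \left(- \frac{1}{28}\right) - \frac{1821}{136} = \frac{725}{28} - \frac{1821}{136} = \frac{11903}{952}$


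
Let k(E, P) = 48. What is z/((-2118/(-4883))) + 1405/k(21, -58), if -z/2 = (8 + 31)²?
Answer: -118336723/16944 ≈ -6984.0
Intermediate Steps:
z = -3042 (z = -2*(8 + 31)² = -2*39² = -2*1521 = -3042)
z/((-2118/(-4883))) + 1405/k(21, -58) = -3042/((-2118/(-4883))) + 1405/48 = -3042/((-2118*(-1/4883))) + 1405*(1/48) = -3042/2118/4883 + 1405/48 = -3042*4883/2118 + 1405/48 = -2475681/353 + 1405/48 = -118336723/16944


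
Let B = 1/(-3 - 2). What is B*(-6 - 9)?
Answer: 3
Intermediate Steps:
B = -⅕ (B = 1/(-5) = -⅕ ≈ -0.20000)
B*(-6 - 9) = -(-6 - 9)/5 = -⅕*(-15) = 3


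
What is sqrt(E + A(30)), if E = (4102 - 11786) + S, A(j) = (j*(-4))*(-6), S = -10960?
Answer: 2*I*sqrt(4481) ≈ 133.88*I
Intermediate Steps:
A(j) = 24*j (A(j) = -4*j*(-6) = 24*j)
E = -18644 (E = (4102 - 11786) - 10960 = -7684 - 10960 = -18644)
sqrt(E + A(30)) = sqrt(-18644 + 24*30) = sqrt(-18644 + 720) = sqrt(-17924) = 2*I*sqrt(4481)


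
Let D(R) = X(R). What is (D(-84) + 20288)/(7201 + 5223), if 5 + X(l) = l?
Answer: 20199/12424 ≈ 1.6258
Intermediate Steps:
X(l) = -5 + l
D(R) = -5 + R
(D(-84) + 20288)/(7201 + 5223) = ((-5 - 84) + 20288)/(7201 + 5223) = (-89 + 20288)/12424 = 20199*(1/12424) = 20199/12424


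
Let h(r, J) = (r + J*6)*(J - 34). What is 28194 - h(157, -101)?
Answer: -32421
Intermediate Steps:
h(r, J) = (-34 + J)*(r + 6*J) (h(r, J) = (r + 6*J)*(-34 + J) = (-34 + J)*(r + 6*J))
28194 - h(157, -101) = 28194 - (-204*(-101) - 34*157 + 6*(-101)² - 101*157) = 28194 - (20604 - 5338 + 6*10201 - 15857) = 28194 - (20604 - 5338 + 61206 - 15857) = 28194 - 1*60615 = 28194 - 60615 = -32421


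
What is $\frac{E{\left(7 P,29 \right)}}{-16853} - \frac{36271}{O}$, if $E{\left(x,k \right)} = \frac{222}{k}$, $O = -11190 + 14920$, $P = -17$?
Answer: $- \frac{17727807787}{1822989010} \approx -9.7246$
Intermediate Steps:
$O = 3730$
$\frac{E{\left(7 P,29 \right)}}{-16853} - \frac{36271}{O} = \frac{222 \cdot \frac{1}{29}}{-16853} - \frac{36271}{3730} = 222 \cdot \frac{1}{29} \left(- \frac{1}{16853}\right) - \frac{36271}{3730} = \frac{222}{29} \left(- \frac{1}{16853}\right) - \frac{36271}{3730} = - \frac{222}{488737} - \frac{36271}{3730} = - \frac{17727807787}{1822989010}$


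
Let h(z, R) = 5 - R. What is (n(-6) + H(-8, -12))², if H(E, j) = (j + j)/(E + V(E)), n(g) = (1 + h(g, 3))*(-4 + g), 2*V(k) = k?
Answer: 784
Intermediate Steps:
V(k) = k/2
n(g) = -12 + 3*g (n(g) = (1 + (5 - 1*3))*(-4 + g) = (1 + (5 - 3))*(-4 + g) = (1 + 2)*(-4 + g) = 3*(-4 + g) = -12 + 3*g)
H(E, j) = 4*j/(3*E) (H(E, j) = (j + j)/(E + E/2) = (2*j)/((3*E/2)) = (2*j)*(2/(3*E)) = 4*j/(3*E))
(n(-6) + H(-8, -12))² = ((-12 + 3*(-6)) + (4/3)*(-12)/(-8))² = ((-12 - 18) + (4/3)*(-12)*(-⅛))² = (-30 + 2)² = (-28)² = 784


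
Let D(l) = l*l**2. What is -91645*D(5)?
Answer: -11455625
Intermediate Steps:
D(l) = l**3
-91645*D(5) = -91645*5**3 = -91645*125 = -11455625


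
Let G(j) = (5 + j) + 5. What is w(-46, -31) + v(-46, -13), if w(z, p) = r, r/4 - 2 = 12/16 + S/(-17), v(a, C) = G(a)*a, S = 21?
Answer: 28255/17 ≈ 1662.1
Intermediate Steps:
G(j) = 10 + j
v(a, C) = a*(10 + a) (v(a, C) = (10 + a)*a = a*(10 + a))
r = 103/17 (r = 8 + 4*(12/16 + 21/(-17)) = 8 + 4*(12*(1/16) + 21*(-1/17)) = 8 + 4*(¾ - 21/17) = 8 + 4*(-33/68) = 8 - 33/17 = 103/17 ≈ 6.0588)
w(z, p) = 103/17
w(-46, -31) + v(-46, -13) = 103/17 - 46*(10 - 46) = 103/17 - 46*(-36) = 103/17 + 1656 = 28255/17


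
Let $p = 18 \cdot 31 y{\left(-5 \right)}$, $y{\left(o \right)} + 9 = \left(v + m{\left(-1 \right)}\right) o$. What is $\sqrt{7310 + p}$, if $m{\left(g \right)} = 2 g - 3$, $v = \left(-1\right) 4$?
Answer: $\sqrt{27398} \approx 165.52$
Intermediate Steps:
$v = -4$
$m{\left(g \right)} = -3 + 2 g$
$y{\left(o \right)} = -9 - 9 o$ ($y{\left(o \right)} = -9 + \left(-4 + \left(-3 + 2 \left(-1\right)\right)\right) o = -9 + \left(-4 - 5\right) o = -9 - 9 o$)
$p = 20088$ ($p = 18 \cdot 31 \left(-9 - -45\right) = 558 \left(-9 + 45\right) = 558 \cdot 36 = 20088$)
$\sqrt{7310 + p} = \sqrt{7310 + 20088} = \sqrt{27398}$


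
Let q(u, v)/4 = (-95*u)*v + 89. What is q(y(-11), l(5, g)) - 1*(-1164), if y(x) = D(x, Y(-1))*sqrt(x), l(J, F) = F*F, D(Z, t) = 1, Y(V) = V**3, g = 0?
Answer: 1520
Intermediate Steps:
l(J, F) = F**2
y(x) = sqrt(x) (y(x) = 1*sqrt(x) = sqrt(x))
q(u, v) = 356 - 380*u*v (q(u, v) = 4*((-95*u)*v + 89) = 4*(-95*u*v + 89) = 4*(89 - 95*u*v) = 356 - 380*u*v)
q(y(-11), l(5, g)) - 1*(-1164) = (356 - 380*sqrt(-11)*0**2) - 1*(-1164) = (356 - 380*I*sqrt(11)*0) + 1164 = (356 + 0) + 1164 = 356 + 1164 = 1520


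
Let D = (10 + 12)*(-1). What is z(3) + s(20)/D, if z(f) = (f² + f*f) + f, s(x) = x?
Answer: 221/11 ≈ 20.091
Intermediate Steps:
z(f) = f + 2*f² (z(f) = (f² + f²) + f = 2*f² + f = f + 2*f²)
D = -22 (D = 22*(-1) = -22)
z(3) + s(20)/D = 3*(1 + 2*3) + 20/(-22) = 3*(1 + 6) - 1/22*20 = 3*7 - 10/11 = 21 - 10/11 = 221/11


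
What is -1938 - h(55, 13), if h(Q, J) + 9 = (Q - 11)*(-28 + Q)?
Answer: -3117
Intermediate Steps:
h(Q, J) = -9 + (-28 + Q)*(-11 + Q) (h(Q, J) = -9 + (Q - 11)*(-28 + Q) = -9 + (-11 + Q)*(-28 + Q) = -9 + (-28 + Q)*(-11 + Q))
-1938 - h(55, 13) = -1938 - (299 + 55**2 - 39*55) = -1938 - (299 + 3025 - 2145) = -1938 - 1*1179 = -1938 - 1179 = -3117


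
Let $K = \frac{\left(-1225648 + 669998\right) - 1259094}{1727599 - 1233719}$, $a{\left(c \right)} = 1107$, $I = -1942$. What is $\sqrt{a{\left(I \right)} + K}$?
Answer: $\frac{\sqrt{4205005566470}}{61735} \approx 33.216$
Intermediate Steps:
$K = - \frac{226843}{61735}$ ($K = \frac{-555650 - 1259094}{493880} = \left(-1814744\right) \frac{1}{493880} = - \frac{226843}{61735} \approx -3.6745$)
$\sqrt{a{\left(I \right)} + K} = \sqrt{1107 - \frac{226843}{61735}} = \sqrt{\frac{68113802}{61735}} = \frac{\sqrt{4205005566470}}{61735}$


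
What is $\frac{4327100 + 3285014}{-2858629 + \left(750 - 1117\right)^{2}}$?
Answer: $- \frac{3806057}{1361970} \approx -2.7945$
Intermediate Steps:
$\frac{4327100 + 3285014}{-2858629 + \left(750 - 1117\right)^{2}} = \frac{7612114}{-2858629 + \left(-367\right)^{2}} = \frac{7612114}{-2858629 + 134689} = \frac{7612114}{-2723940} = 7612114 \left(- \frac{1}{2723940}\right) = - \frac{3806057}{1361970}$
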